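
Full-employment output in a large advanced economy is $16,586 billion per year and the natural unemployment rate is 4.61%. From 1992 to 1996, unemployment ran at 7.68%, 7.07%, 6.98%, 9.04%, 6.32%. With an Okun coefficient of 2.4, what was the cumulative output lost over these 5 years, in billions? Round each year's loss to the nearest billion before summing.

$5,588 billion

Year 1992: gap = -2.4 × (7.68 - 4.61) = -7.368%, loss ≈ 16586 × 7.368/100 ≈ 1222.
Year 1993: gap = -2.4 × (7.07 - 4.61) = -5.904%, loss ≈ 16586 × 5.904/100 ≈ 979.
Year 1994: gap = -2.4 × (6.98 - 4.61) = -5.688%, loss ≈ 16586 × 5.688/100 ≈ 943.
Year 1995: gap = -2.4 × (9.04 - 4.61) = -10.632%, loss ≈ 16586 × 10.632/100 ≈ 1763.
Year 1996: gap = -2.4 × (6.32 - 4.61) = -4.104%, loss ≈ 16586 × 4.104/100 ≈ 681.
Total lost output = 1222 + 979 + 943 + 1763 + 681 = 5588 billion.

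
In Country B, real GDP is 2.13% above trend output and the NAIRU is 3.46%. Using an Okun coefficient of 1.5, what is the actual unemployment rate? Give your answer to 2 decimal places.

2.04%

From Okun's law, u - u* = -(output gap)/β = -(2.13)/1.5 = -1.42 points.
So u = 3.46 - 1.42 = 2.04%.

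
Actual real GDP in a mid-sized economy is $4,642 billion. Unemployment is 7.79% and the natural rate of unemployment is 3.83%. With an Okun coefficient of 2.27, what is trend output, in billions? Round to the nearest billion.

Unemployment gap = 7.79 - 3.83 = 3.96 points, so output gap = -2.27 × 3.96 = -8.9892%.
Since Y = Y* × (1 + gap/100), Y* = 4642/0.910108 ≈ 5100 billion.

$5,100 billion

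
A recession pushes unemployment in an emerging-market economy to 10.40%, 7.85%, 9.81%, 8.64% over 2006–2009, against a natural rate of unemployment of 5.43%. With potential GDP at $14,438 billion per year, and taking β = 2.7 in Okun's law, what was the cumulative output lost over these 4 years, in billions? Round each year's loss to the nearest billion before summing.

$5,838 billion

Year 2006: gap = -2.7 × (10.4 - 5.43) = -13.419%, loss ≈ 14438 × 13.419/100 ≈ 1937.
Year 2007: gap = -2.7 × (7.85 - 5.43) = -6.534%, loss ≈ 14438 × 6.534/100 ≈ 943.
Year 2008: gap = -2.7 × (9.81 - 5.43) = -11.826%, loss ≈ 14438 × 11.826/100 ≈ 1707.
Year 2009: gap = -2.7 × (8.64 - 5.43) = -8.667%, loss ≈ 14438 × 8.667/100 ≈ 1251.
Total lost output = 1937 + 943 + 1707 + 1251 = 5838 billion.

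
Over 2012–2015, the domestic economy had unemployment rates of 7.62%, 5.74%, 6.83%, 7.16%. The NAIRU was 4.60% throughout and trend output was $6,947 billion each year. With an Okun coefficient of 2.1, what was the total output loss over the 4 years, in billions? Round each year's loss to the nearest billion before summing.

Year 2012: gap = -2.1 × (7.62 - 4.6) = -6.342%, loss ≈ 6947 × 6.342/100 ≈ 441.
Year 2013: gap = -2.1 × (5.74 - 4.6) = -2.394%, loss ≈ 6947 × 2.394/100 ≈ 166.
Year 2014: gap = -2.1 × (6.83 - 4.6) = -4.683%, loss ≈ 6947 × 4.683/100 ≈ 325.
Year 2015: gap = -2.1 × (7.16 - 4.6) = -5.376%, loss ≈ 6947 × 5.376/100 ≈ 373.
Total lost output = 441 + 166 + 325 + 373 = 1305 billion.

$1,305 billion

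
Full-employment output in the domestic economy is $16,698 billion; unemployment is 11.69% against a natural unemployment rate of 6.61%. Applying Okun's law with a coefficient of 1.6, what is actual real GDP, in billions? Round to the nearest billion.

$15,341 billion

Unemployment gap = 11.69 - 6.61 = 5.08 points, so the output gap is -1.6 × 5.08 = -8.128%.
Actual GDP = 16698 × (1 - 8.128/100) = 16698 × 0.91872 ≈ 15341 billion.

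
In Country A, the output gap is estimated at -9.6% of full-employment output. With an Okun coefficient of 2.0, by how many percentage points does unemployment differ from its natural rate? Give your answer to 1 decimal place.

4.8 percentage points

Okun's law: output gap = -β × (u - u*), so u - u* = -(output gap)/β.
u - u* = -(-9.6)/2.0 = 4.8 percentage points.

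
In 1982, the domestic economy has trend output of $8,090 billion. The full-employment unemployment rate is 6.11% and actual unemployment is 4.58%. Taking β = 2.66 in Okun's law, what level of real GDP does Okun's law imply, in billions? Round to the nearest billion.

$8,419 billion

Unemployment gap = 4.58 - 6.11 = -1.53 points, so the output gap is -2.66 × (-1.53) = 4.0698%.
Actual GDP = 8090 × (1 + 4.0698/100) = 8090 × 1.040698 ≈ 8419 billion.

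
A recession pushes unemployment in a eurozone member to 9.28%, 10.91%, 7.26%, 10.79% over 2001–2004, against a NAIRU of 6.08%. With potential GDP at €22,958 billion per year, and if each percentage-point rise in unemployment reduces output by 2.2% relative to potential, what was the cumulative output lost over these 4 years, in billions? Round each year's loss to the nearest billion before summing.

€7,031 billion

Year 2001: gap = -2.2 × (9.28 - 6.08) = -7.04%, loss ≈ 22958 × 7.04/100 ≈ 1616.
Year 2002: gap = -2.2 × (10.91 - 6.08) = -10.626%, loss ≈ 22958 × 10.626/100 ≈ 2440.
Year 2003: gap = -2.2 × (7.26 - 6.08) = -2.596%, loss ≈ 22958 × 2.596/100 ≈ 596.
Year 2004: gap = -2.2 × (10.79 - 6.08) = -10.362%, loss ≈ 22958 × 10.362/100 ≈ 2379.
Total lost output = 1616 + 2440 + 596 + 2379 = 7031 billion.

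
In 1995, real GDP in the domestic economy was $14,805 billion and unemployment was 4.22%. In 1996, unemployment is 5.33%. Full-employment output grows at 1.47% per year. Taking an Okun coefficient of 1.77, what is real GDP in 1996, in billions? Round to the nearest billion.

Δu = 5.33 - 4.22 = 1.11 points.
Okun's law (growth form): g_Y = g_Y* - β × Δu = 1.47 - 1.77 × (1.11) = 1.47 - 1.9647 = -0.4947%.
Real GDP in the next year = 14805 × (1 - 0.4947/100) = 14805 × 0.995053 ≈ 14732 billion.

$14,732 billion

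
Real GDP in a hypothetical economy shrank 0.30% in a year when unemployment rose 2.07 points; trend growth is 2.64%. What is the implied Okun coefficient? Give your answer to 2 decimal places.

Growth form: g_Y = g_Y* - β × Δu, so β = (g_Y* - g_Y)/Δu.
β = (2.64 + 0.3)/2.07 = 2.94/2.07 = 1.42.

β ≈ 1.42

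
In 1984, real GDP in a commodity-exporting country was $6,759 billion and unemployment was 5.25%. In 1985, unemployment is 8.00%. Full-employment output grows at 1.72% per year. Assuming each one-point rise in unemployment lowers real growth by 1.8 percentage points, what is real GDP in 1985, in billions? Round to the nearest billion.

$6,541 billion

Δu = 8 - 5.25 = 2.75 points.
Okun's law (growth form): g_Y = g_Y* - β × Δu = 1.72 - 1.8 × (2.75) = 1.72 - 4.95 = -3.23%.
Real GDP in the next year = 6759 × (1 - 3.23/100) = 6759 × 0.9677 ≈ 6541 billion.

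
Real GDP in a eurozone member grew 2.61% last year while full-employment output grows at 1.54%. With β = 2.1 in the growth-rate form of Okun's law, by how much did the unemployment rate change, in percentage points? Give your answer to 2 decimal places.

Growth-rate Okun's law: g_Y = g_Y* - β × Δu, so Δu = (g_Y* - g_Y)/β.
Δu = (1.54 - 2.61)/2.1 = -1.07/2.1 = -0.51 percentage points.

-0.51 percentage points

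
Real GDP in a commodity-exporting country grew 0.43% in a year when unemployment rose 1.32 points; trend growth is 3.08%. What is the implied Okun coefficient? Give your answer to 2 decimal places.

Growth form: g_Y = g_Y* - β × Δu, so β = (g_Y* - g_Y)/Δu.
β = (3.08 - 0.43)/1.32 = 2.65/1.32 = 2.01.

β ≈ 2.01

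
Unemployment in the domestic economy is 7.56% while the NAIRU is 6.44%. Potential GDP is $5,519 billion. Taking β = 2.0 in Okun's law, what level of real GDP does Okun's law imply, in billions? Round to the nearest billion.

$5,395 billion

Unemployment gap = 7.56 - 6.44 = 1.12 points, so the output gap is -2 × 1.12 = -2.24%.
Actual GDP = 5519 × (1 - 2.24/100) = 5519 × 0.9776 ≈ 5395 billion.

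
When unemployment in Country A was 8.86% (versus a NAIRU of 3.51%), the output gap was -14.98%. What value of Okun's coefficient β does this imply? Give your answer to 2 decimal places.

Okun's law: output gap = -β × (u - u*).
-14.98 = -β × (8.86 - 3.51) = -β × 5.35, so β = 14.98/5.35 = 2.80.

β ≈ 2.80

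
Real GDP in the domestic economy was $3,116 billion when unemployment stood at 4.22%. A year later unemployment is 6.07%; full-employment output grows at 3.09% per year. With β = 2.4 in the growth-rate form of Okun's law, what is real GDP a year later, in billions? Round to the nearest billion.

$3,074 billion

Δu = 6.07 - 4.22 = 1.85 points.
Okun's law (growth form): g_Y = g_Y* - β × Δu = 3.09 - 2.4 × (1.85) = 3.09 - 4.44 = -1.35%.
Real GDP in the next year = 3116 × (1 - 1.35/100) = 3116 × 0.9865 ≈ 3074 billion.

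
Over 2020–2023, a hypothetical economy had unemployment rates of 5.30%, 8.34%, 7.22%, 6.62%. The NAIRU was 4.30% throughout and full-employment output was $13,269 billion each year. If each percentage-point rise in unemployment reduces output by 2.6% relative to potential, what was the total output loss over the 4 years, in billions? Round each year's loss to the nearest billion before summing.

Year 2020: gap = -2.6 × (5.3 - 4.3) = -2.6%, loss ≈ 13269 × 2.6/100 ≈ 345.
Year 2021: gap = -2.6 × (8.34 - 4.3) = -10.504%, loss ≈ 13269 × 10.504/100 ≈ 1394.
Year 2022: gap = -2.6 × (7.22 - 4.3) = -7.592%, loss ≈ 13269 × 7.592/100 ≈ 1007.
Year 2023: gap = -2.6 × (6.62 - 4.3) = -6.032%, loss ≈ 13269 × 6.032/100 ≈ 800.
Total lost output = 345 + 1394 + 1007 + 800 = 3546 billion.

$3,546 billion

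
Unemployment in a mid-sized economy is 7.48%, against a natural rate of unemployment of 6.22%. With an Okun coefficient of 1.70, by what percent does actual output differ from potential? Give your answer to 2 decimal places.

The unemployment gap is 7.48 - 6.22 = 1.26 percentage points.
Okun's law gives an output gap of -1.7 × 1.26 = -2.142%, i.e. 2.14% below potential.

-2.14%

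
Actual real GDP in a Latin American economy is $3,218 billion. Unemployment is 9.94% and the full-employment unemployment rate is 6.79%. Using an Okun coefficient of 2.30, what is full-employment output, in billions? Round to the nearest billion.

Unemployment gap = 9.94 - 6.79 = 3.15 points, so output gap = -2.3 × 3.15 = -7.245%.
Since Y = Y* × (1 + gap/100), Y* = 3218/0.92755 ≈ 3469 billion.

$3,469 billion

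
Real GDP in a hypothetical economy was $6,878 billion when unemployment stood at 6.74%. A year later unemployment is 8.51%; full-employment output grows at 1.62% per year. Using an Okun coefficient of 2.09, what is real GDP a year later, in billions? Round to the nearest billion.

$6,735 billion

Δu = 8.51 - 6.74 = 1.77 points.
Okun's law (growth form): g_Y = g_Y* - β × Δu = 1.62 - 2.09 × (1.77) = 1.62 - 3.6993 = -2.0793%.
Real GDP in the next year = 6878 × (1 - 2.0793/100) = 6878 × 0.979207 ≈ 6735 billion.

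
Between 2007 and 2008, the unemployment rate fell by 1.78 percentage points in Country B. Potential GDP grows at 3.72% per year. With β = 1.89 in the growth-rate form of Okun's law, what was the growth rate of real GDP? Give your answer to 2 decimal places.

Growth-rate Okun's law: g_Y = g_Y* - β × Δu.
g_Y = 3.72 - 1.89 × (-1.78) = 3.72 + 3.3642 = 7.0842%, i.e. 7.08% to 2 d.p.

7.08%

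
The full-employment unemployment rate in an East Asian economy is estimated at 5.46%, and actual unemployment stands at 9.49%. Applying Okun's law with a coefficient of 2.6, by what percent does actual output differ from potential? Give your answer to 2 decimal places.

The unemployment gap is 9.49 - 5.46 = 4.03 percentage points.
Okun's law gives an output gap of -2.6 × 4.03 = -10.478%, i.e. 10.48% below potential.

-10.48%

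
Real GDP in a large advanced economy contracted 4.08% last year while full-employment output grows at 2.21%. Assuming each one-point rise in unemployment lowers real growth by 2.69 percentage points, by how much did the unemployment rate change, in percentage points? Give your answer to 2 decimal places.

Growth-rate Okun's law: g_Y = g_Y* - β × Δu, so Δu = (g_Y* - g_Y)/β.
Δu = (2.21 + 4.08)/2.69 = 6.29/2.69 = 2.34 percentage points.

2.34 percentage points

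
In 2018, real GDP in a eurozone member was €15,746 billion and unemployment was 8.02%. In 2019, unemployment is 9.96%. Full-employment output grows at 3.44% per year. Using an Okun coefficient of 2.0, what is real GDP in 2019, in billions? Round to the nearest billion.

Δu = 9.96 - 8.02 = 1.94 points.
Okun's law (growth form): g_Y = g_Y* - β × Δu = 3.44 - 2.0 × (1.94) = 3.44 - 3.88 = -0.44%.
Real GDP in the next year = 15746 × (1 - 0.44/100) = 15746 × 0.9956 ≈ 15677 billion.

€15,677 billion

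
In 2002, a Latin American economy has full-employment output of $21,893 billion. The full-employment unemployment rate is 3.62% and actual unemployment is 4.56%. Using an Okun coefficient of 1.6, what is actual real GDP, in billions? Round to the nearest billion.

Unemployment gap = 4.56 - 3.62 = 0.94 points, so the output gap is -1.6 × 0.94 = -1.504%.
Actual GDP = 21893 × (1 - 1.504/100) = 21893 × 0.98496 ≈ 21564 billion.

$21,564 billion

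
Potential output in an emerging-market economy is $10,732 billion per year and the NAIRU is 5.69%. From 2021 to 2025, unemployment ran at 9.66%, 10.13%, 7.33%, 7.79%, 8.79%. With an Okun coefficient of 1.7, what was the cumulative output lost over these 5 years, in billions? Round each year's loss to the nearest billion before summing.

$2,782 billion

Year 2021: gap = -1.7 × (9.66 - 5.69) = -6.749%, loss ≈ 10732 × 6.749/100 ≈ 724.
Year 2022: gap = -1.7 × (10.13 - 5.69) = -7.548%, loss ≈ 10732 × 7.548/100 ≈ 810.
Year 2023: gap = -1.7 × (7.33 - 5.69) = -2.788%, loss ≈ 10732 × 2.788/100 ≈ 299.
Year 2024: gap = -1.7 × (7.79 - 5.69) = -3.57%, loss ≈ 10732 × 3.57/100 ≈ 383.
Year 2025: gap = -1.7 × (8.79 - 5.69) = -5.27%, loss ≈ 10732 × 5.27/100 ≈ 566.
Total lost output = 724 + 810 + 299 + 383 + 566 = 2782 billion.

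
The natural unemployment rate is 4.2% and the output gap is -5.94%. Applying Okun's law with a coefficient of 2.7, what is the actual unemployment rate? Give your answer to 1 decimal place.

From Okun's law, u - u* = -(output gap)/β = -(-5.94)/2.7 = 2.2 points.
So u = 4.2 + 2.2 = 6.4%.

6.4%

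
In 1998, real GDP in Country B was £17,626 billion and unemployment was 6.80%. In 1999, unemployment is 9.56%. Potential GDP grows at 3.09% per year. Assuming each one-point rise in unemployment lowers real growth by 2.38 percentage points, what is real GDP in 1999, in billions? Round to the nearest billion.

£17,013 billion

Δu = 9.56 - 6.8 = 2.76 points.
Okun's law (growth form): g_Y = g_Y* - β × Δu = 3.09 - 2.38 × (2.76) = 3.09 - 6.5688 = -3.4788%.
Real GDP in the next year = 17626 × (1 - 3.4788/100) = 17626 × 0.965212 ≈ 17013 billion.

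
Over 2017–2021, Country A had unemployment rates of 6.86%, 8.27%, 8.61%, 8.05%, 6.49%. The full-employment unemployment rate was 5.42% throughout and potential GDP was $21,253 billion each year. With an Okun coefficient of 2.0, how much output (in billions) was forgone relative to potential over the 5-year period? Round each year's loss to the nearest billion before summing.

$4,752 billion

Year 2017: gap = -2.0 × (6.86 - 5.42) = -2.88%, loss ≈ 21253 × 2.88/100 ≈ 612.
Year 2018: gap = -2.0 × (8.27 - 5.42) = -5.7%, loss ≈ 21253 × 5.7/100 ≈ 1211.
Year 2019: gap = -2.0 × (8.61 - 5.42) = -6.38%, loss ≈ 21253 × 6.38/100 ≈ 1356.
Year 2020: gap = -2.0 × (8.05 - 5.42) = -5.26%, loss ≈ 21253 × 5.26/100 ≈ 1118.
Year 2021: gap = -2.0 × (6.49 - 5.42) = -2.14%, loss ≈ 21253 × 2.14/100 ≈ 455.
Total lost output = 612 + 1211 + 1356 + 1118 + 455 = 4752 billion.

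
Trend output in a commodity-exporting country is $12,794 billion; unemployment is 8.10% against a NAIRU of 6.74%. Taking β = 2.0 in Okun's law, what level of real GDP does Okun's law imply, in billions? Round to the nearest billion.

Unemployment gap = 8.1 - 6.74 = 1.36 points, so the output gap is -2 × 1.36 = -2.72%.
Actual GDP = 12794 × (1 - 2.72/100) = 12794 × 0.9728 ≈ 12446 billion.

$12,446 billion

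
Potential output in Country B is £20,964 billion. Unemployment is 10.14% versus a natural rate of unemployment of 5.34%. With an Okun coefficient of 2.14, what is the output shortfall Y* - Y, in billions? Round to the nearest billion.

Output gap = -2.14 × (10.14 - 5.34) = -2.14 × 4.8 = -10.272%.
Actual GDP ≈ 20964 × 0.89728 ≈ 18811 billion, so the shortfall is 20964 - 18811 = 2153 billion.

£2,153 billion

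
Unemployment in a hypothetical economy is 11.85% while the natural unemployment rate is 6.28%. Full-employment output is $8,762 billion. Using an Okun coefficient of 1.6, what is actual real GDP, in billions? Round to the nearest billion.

$7,981 billion

Unemployment gap = 11.85 - 6.28 = 5.57 points, so the output gap is -1.6 × 5.57 = -8.912%.
Actual GDP = 8762 × (1 - 8.912/100) = 8762 × 0.91088 ≈ 7981 billion.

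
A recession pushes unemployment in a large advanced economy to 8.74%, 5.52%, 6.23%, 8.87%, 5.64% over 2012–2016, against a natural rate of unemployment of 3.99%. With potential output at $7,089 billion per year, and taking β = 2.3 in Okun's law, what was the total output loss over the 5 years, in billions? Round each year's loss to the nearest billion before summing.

Year 2012: gap = -2.3 × (8.74 - 3.99) = -10.925%, loss ≈ 7089 × 10.925/100 ≈ 774.
Year 2013: gap = -2.3 × (5.52 - 3.99) = -3.519%, loss ≈ 7089 × 3.519/100 ≈ 249.
Year 2014: gap = -2.3 × (6.23 - 3.99) = -5.152%, loss ≈ 7089 × 5.152/100 ≈ 365.
Year 2015: gap = -2.3 × (8.87 - 3.99) = -11.224%, loss ≈ 7089 × 11.224/100 ≈ 796.
Year 2016: gap = -2.3 × (5.64 - 3.99) = -3.795%, loss ≈ 7089 × 3.795/100 ≈ 269.
Total lost output = 774 + 249 + 365 + 796 + 269 = 2453 billion.

$2,453 billion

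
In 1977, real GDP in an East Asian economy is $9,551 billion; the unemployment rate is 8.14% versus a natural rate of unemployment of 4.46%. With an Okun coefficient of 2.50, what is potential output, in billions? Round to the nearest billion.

Unemployment gap = 8.14 - 4.46 = 3.68 points, so output gap = -2.5 × 3.68 = -9.2%.
Since Y = Y* × (1 + gap/100), Y* = 9551/0.908 ≈ 10519 billion.

$10,519 billion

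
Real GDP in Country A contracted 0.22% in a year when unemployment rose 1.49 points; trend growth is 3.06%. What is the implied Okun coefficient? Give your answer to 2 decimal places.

Growth form: g_Y = g_Y* - β × Δu, so β = (g_Y* - g_Y)/Δu.
β = (3.06 + 0.22)/1.49 = 3.28/1.49 = 2.20.

β ≈ 2.20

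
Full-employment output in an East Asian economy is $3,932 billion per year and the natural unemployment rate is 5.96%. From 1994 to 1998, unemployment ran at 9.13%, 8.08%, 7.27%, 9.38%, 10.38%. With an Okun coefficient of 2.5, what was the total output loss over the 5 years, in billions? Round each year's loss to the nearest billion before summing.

$1,419 billion

Year 1994: gap = -2.5 × (9.13 - 5.96) = -7.925%, loss ≈ 3932 × 7.925/100 ≈ 312.
Year 1995: gap = -2.5 × (8.08 - 5.96) = -5.3%, loss ≈ 3932 × 5.3/100 ≈ 208.
Year 1996: gap = -2.5 × (7.27 - 5.96) = -3.275%, loss ≈ 3932 × 3.275/100 ≈ 129.
Year 1997: gap = -2.5 × (9.38 - 5.96) = -8.55%, loss ≈ 3932 × 8.55/100 ≈ 336.
Year 1998: gap = -2.5 × (10.38 - 5.96) = -11.05%, loss ≈ 3932 × 11.05/100 ≈ 434.
Total lost output = 312 + 208 + 129 + 336 + 434 = 1419 billion.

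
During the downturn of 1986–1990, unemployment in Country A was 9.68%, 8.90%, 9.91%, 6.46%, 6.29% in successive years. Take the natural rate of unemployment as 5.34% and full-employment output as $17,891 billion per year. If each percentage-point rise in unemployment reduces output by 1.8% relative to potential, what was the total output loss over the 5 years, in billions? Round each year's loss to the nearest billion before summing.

$4,683 billion

Year 1986: gap = -1.8 × (9.68 - 5.34) = -7.812%, loss ≈ 17891 × 7.812/100 ≈ 1398.
Year 1987: gap = -1.8 × (8.9 - 5.34) = -6.408%, loss ≈ 17891 × 6.408/100 ≈ 1146.
Year 1988: gap = -1.8 × (9.91 - 5.34) = -8.226%, loss ≈ 17891 × 8.226/100 ≈ 1472.
Year 1989: gap = -1.8 × (6.46 - 5.34) = -2.016%, loss ≈ 17891 × 2.016/100 ≈ 361.
Year 1990: gap = -1.8 × (6.29 - 5.34) = -1.71%, loss ≈ 17891 × 1.71/100 ≈ 306.
Total lost output = 1398 + 1146 + 1472 + 361 + 306 = 4683 billion.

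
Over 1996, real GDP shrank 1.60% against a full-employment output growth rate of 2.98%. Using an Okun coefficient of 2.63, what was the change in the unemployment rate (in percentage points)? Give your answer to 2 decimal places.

Growth-rate Okun's law: g_Y = g_Y* - β × Δu, so Δu = (g_Y* - g_Y)/β.
Δu = (2.98 + 1.6)/2.63 = 4.58/2.63 = 1.74 percentage points.

1.74 percentage points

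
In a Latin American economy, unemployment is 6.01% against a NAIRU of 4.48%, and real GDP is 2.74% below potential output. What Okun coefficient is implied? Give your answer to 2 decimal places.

Okun's law: output gap = -β × (u - u*).
-2.74 = -β × (6.01 - 4.48) = -β × 1.53, so β = 2.74/1.53 = 1.79.

β ≈ 1.79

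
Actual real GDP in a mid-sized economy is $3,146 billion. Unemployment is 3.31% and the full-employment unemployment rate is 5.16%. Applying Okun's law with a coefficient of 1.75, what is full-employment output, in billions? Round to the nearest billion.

$3,047 billion

Unemployment gap = 3.31 - 5.16 = -1.85 points, so output gap = -1.75 × (-1.85) = 3.2375%.
Since Y = Y* × (1 + gap/100), Y* = 3146/1.032375 ≈ 3047 billion.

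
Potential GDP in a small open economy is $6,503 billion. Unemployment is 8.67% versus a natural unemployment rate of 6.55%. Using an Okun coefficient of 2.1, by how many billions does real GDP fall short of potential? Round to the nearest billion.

$290 billion

Output gap = -2.1 × (8.67 - 6.55) = -2.1 × 2.12 = -4.452%.
Actual GDP ≈ 6503 × 0.95548 ≈ 6213 billion, so the shortfall is 6503 - 6213 = 290 billion.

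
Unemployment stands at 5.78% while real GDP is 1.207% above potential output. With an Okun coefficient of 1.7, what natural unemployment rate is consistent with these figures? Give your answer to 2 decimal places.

6.49%

From Okun's law, u - u* = -(output gap)/β = -(1.207)/1.7 = -0.71 points.
So u* = 5.78 + 0.71 = 6.49%.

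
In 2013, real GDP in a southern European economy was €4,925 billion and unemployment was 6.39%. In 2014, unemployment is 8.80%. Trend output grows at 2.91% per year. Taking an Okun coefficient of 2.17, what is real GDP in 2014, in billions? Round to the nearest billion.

Δu = 8.8 - 6.39 = 2.41 points.
Okun's law (growth form): g_Y = g_Y* - β × Δu = 2.91 - 2.17 × (2.41) = 2.91 - 5.2297 = -2.3197%.
Real GDP in the next year = 4925 × (1 - 2.3197/100) = 4925 × 0.976803 ≈ 4811 billion.

€4,811 billion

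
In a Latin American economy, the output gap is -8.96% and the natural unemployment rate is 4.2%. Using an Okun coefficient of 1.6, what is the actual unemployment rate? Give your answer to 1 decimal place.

From Okun's law, u - u* = -(output gap)/β = -(-8.96)/1.6 = 5.6 points.
So u = 4.2 + 5.6 = 9.8%.

9.8%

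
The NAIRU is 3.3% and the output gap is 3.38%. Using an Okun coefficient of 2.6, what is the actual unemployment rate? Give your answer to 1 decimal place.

2.0%

From Okun's law, u - u* = -(output gap)/β = -(3.38)/2.6 = -1.3 points.
So u = 3.3 - 1.3 = 2.0%.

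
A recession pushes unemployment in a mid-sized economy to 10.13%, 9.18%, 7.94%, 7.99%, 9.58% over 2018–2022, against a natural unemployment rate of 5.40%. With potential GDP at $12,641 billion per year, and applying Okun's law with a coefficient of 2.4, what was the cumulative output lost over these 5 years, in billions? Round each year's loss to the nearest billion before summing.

Year 2018: gap = -2.4 × (10.13 - 5.4) = -11.352%, loss ≈ 12641 × 11.352/100 ≈ 1435.
Year 2019: gap = -2.4 × (9.18 - 5.4) = -9.072%, loss ≈ 12641 × 9.072/100 ≈ 1147.
Year 2020: gap = -2.4 × (7.94 - 5.4) = -6.096%, loss ≈ 12641 × 6.096/100 ≈ 771.
Year 2021: gap = -2.4 × (7.99 - 5.4) = -6.216%, loss ≈ 12641 × 6.216/100 ≈ 786.
Year 2022: gap = -2.4 × (9.58 - 5.4) = -10.032%, loss ≈ 12641 × 10.032/100 ≈ 1268.
Total lost output = 1435 + 1147 + 771 + 786 + 1268 = 5407 billion.

$5,407 billion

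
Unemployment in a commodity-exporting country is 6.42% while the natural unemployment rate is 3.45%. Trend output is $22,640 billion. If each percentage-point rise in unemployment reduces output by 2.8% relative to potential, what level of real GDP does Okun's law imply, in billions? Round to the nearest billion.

Unemployment gap = 6.42 - 3.45 = 2.97 points, so the output gap is -2.8 × 2.97 = -8.316%.
Actual GDP = 22640 × (1 - 8.316/100) = 22640 × 0.91684 ≈ 20757 billion.

$20,757 billion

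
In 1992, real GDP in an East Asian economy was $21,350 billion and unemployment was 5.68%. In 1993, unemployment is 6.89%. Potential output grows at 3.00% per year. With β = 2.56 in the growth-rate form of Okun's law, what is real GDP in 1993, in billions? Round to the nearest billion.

$21,329 billion

Δu = 6.89 - 5.68 = 1.21 points.
Okun's law (growth form): g_Y = g_Y* - β × Δu = 3.00 - 2.56 × (1.21) = 3 - 3.0976 = -0.0976%.
Real GDP in the next year = 21350 × (1 - 0.0976/100) = 21350 × 0.999024 ≈ 21329 billion.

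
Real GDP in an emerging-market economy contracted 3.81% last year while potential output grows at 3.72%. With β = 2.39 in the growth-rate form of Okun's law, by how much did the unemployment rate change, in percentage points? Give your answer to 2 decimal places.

Growth-rate Okun's law: g_Y = g_Y* - β × Δu, so Δu = (g_Y* - g_Y)/β.
Δu = (3.72 + 3.81)/2.39 = 7.53/2.39 = 3.15 percentage points.

3.15 percentage points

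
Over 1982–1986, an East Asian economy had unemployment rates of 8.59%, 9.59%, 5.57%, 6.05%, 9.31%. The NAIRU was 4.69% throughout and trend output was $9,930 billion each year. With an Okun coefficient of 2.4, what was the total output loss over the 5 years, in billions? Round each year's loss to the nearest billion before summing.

$3,732 billion

Year 1982: gap = -2.4 × (8.59 - 4.69) = -9.36%, loss ≈ 9930 × 9.36/100 ≈ 929.
Year 1983: gap = -2.4 × (9.59 - 4.69) = -11.76%, loss ≈ 9930 × 11.76/100 ≈ 1168.
Year 1984: gap = -2.4 × (5.57 - 4.69) = -2.112%, loss ≈ 9930 × 2.112/100 ≈ 210.
Year 1985: gap = -2.4 × (6.05 - 4.69) = -3.264%, loss ≈ 9930 × 3.264/100 ≈ 324.
Year 1986: gap = -2.4 × (9.31 - 4.69) = -11.088%, loss ≈ 9930 × 11.088/100 ≈ 1101.
Total lost output = 929 + 1168 + 210 + 324 + 1101 = 3732 billion.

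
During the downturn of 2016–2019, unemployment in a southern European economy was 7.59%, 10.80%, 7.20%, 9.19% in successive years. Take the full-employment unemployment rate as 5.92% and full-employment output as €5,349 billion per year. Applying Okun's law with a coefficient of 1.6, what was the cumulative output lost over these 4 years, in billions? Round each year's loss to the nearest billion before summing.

€951 billion

Year 2016: gap = -1.6 × (7.59 - 5.92) = -2.672%, loss ≈ 5349 × 2.672/100 ≈ 143.
Year 2017: gap = -1.6 × (10.8 - 5.92) = -7.808%, loss ≈ 5349 × 7.808/100 ≈ 418.
Year 2018: gap = -1.6 × (7.2 - 5.92) = -2.048%, loss ≈ 5349 × 2.048/100 ≈ 110.
Year 2019: gap = -1.6 × (9.19 - 5.92) = -5.232%, loss ≈ 5349 × 5.232/100 ≈ 280.
Total lost output = 143 + 418 + 110 + 280 = 951 billion.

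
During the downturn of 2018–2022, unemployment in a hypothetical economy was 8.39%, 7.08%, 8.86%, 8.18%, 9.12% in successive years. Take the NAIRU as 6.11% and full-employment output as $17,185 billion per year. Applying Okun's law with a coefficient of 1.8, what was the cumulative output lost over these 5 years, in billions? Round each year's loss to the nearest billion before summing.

$3,427 billion

Year 2018: gap = -1.8 × (8.39 - 6.11) = -4.104%, loss ≈ 17185 × 4.104/100 ≈ 705.
Year 2019: gap = -1.8 × (7.08 - 6.11) = -1.746%, loss ≈ 17185 × 1.746/100 ≈ 300.
Year 2020: gap = -1.8 × (8.86 - 6.11) = -4.95%, loss ≈ 17185 × 4.95/100 ≈ 851.
Year 2021: gap = -1.8 × (8.18 - 6.11) = -3.726%, loss ≈ 17185 × 3.726/100 ≈ 640.
Year 2022: gap = -1.8 × (9.12 - 6.11) = -5.418%, loss ≈ 17185 × 5.418/100 ≈ 931.
Total lost output = 705 + 300 + 851 + 640 + 931 = 3427 billion.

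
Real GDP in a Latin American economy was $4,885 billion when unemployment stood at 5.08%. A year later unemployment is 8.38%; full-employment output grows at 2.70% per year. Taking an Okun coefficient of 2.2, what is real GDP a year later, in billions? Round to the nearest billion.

Δu = 8.38 - 5.08 = 3.3 points.
Okun's law (growth form): g_Y = g_Y* - β × Δu = 2.70 - 2.2 × (3.30) = 2.7 - 7.26 = -4.56%.
Real GDP in the next year = 4885 × (1 - 4.56/100) = 4885 × 0.9544 ≈ 4662 billion.

$4,662 billion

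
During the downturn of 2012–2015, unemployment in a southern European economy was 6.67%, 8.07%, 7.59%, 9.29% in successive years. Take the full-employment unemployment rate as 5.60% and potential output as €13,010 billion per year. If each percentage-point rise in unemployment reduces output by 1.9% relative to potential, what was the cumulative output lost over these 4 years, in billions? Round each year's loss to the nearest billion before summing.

€2,279 billion

Year 2012: gap = -1.9 × (6.67 - 5.6) = -2.033%, loss ≈ 13010 × 2.033/100 ≈ 264.
Year 2013: gap = -1.9 × (8.07 - 5.6) = -4.693%, loss ≈ 13010 × 4.693/100 ≈ 611.
Year 2014: gap = -1.9 × (7.59 - 5.6) = -3.781%, loss ≈ 13010 × 3.781/100 ≈ 492.
Year 2015: gap = -1.9 × (9.29 - 5.6) = -7.011%, loss ≈ 13010 × 7.011/100 ≈ 912.
Total lost output = 264 + 611 + 492 + 912 = 2279 billion.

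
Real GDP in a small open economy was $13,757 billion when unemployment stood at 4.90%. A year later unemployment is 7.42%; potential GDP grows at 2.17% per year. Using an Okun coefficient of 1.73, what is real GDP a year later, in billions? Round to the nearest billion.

$13,456 billion

Δu = 7.42 - 4.9 = 2.52 points.
Okun's law (growth form): g_Y = g_Y* - β × Δu = 2.17 - 1.73 × (2.52) = 2.17 - 4.3596 = -2.1896%.
Real GDP in the next year = 13757 × (1 - 2.1896/100) = 13757 × 0.978104 ≈ 13456 billion.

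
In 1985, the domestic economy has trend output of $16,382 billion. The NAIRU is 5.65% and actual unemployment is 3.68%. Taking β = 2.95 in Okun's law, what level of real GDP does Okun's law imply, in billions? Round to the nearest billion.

$17,334 billion

Unemployment gap = 3.68 - 5.65 = -1.97 points, so the output gap is -2.95 × (-1.97) = 5.8115%.
Actual GDP = 16382 × (1 + 5.8115/100) = 16382 × 1.058115 ≈ 17334 billion.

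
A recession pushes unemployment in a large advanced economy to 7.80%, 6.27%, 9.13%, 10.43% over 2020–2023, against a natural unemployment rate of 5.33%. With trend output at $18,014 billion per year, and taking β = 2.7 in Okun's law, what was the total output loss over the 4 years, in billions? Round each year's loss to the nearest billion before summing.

$5,987 billion

Year 2020: gap = -2.7 × (7.8 - 5.33) = -6.669%, loss ≈ 18014 × 6.669/100 ≈ 1201.
Year 2021: gap = -2.7 × (6.27 - 5.33) = -2.538%, loss ≈ 18014 × 2.538/100 ≈ 457.
Year 2022: gap = -2.7 × (9.13 - 5.33) = -10.26%, loss ≈ 18014 × 10.26/100 ≈ 1848.
Year 2023: gap = -2.7 × (10.43 - 5.33) = -13.77%, loss ≈ 18014 × 13.77/100 ≈ 2481.
Total lost output = 1201 + 457 + 1848 + 2481 = 5987 billion.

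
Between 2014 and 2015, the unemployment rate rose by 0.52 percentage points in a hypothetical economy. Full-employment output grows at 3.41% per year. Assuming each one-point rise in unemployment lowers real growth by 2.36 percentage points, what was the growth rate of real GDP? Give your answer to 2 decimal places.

Growth-rate Okun's law: g_Y = g_Y* - β × Δu.
g_Y = 3.41 - 2.36 × (0.52) = 3.41 - 1.2272 = 2.1828%, i.e. 2.18% to 2 d.p.

2.18%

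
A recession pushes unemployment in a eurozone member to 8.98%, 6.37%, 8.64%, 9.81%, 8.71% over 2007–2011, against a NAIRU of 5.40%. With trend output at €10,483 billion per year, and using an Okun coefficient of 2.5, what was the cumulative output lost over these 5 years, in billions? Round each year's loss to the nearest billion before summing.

€4,064 billion

Year 2007: gap = -2.5 × (8.98 - 5.4) = -8.95%, loss ≈ 10483 × 8.95/100 ≈ 938.
Year 2008: gap = -2.5 × (6.37 - 5.4) = -2.425%, loss ≈ 10483 × 2.425/100 ≈ 254.
Year 2009: gap = -2.5 × (8.64 - 5.4) = -8.1%, loss ≈ 10483 × 8.1/100 ≈ 849.
Year 2010: gap = -2.5 × (9.81 - 5.4) = -11.025%, loss ≈ 10483 × 11.025/100 ≈ 1156.
Year 2011: gap = -2.5 × (8.71 - 5.4) = -8.275%, loss ≈ 10483 × 8.275/100 ≈ 867.
Total lost output = 938 + 254 + 849 + 1156 + 867 = 4064 billion.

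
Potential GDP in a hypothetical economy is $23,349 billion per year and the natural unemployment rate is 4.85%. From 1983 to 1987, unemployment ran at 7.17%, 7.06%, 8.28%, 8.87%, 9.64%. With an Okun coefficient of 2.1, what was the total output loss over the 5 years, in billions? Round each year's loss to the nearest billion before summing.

$8,224 billion

Year 1983: gap = -2.1 × (7.17 - 4.85) = -4.872%, loss ≈ 23349 × 4.872/100 ≈ 1138.
Year 1984: gap = -2.1 × (7.06 - 4.85) = -4.641%, loss ≈ 23349 × 4.641/100 ≈ 1084.
Year 1985: gap = -2.1 × (8.28 - 4.85) = -7.203%, loss ≈ 23349 × 7.203/100 ≈ 1682.
Year 1986: gap = -2.1 × (8.87 - 4.85) = -8.442%, loss ≈ 23349 × 8.442/100 ≈ 1971.
Year 1987: gap = -2.1 × (9.64 - 4.85) = -10.059%, loss ≈ 23349 × 10.059/100 ≈ 2349.
Total lost output = 1138 + 1084 + 1682 + 1971 + 2349 = 8224 billion.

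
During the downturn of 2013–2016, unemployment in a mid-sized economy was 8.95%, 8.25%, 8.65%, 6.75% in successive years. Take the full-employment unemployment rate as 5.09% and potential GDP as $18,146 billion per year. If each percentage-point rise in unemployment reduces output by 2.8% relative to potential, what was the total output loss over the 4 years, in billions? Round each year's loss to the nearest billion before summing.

$6,219 billion

Year 2013: gap = -2.8 × (8.95 - 5.09) = -10.808%, loss ≈ 18146 × 10.808/100 ≈ 1961.
Year 2014: gap = -2.8 × (8.25 - 5.09) = -8.848%, loss ≈ 18146 × 8.848/100 ≈ 1606.
Year 2015: gap = -2.8 × (8.65 - 5.09) = -9.968%, loss ≈ 18146 × 9.968/100 ≈ 1809.
Year 2016: gap = -2.8 × (6.75 - 5.09) = -4.648%, loss ≈ 18146 × 4.648/100 ≈ 843.
Total lost output = 1961 + 1606 + 1809 + 843 = 6219 billion.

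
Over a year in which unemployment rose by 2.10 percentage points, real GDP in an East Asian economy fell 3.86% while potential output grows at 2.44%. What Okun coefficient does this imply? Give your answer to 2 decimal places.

β ≈ 3.00

Growth form: g_Y = g_Y* - β × Δu, so β = (g_Y* - g_Y)/Δu.
β = (2.44 + 3.86)/2.10 = 6.3/2.10 = 3.00.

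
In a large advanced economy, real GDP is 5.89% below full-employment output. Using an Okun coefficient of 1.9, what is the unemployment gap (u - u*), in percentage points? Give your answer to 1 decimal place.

Okun's law: output gap = -β × (u - u*), so u - u* = -(output gap)/β.
u - u* = -(-5.89)/1.9 = 3.1 percentage points.

3.1 percentage points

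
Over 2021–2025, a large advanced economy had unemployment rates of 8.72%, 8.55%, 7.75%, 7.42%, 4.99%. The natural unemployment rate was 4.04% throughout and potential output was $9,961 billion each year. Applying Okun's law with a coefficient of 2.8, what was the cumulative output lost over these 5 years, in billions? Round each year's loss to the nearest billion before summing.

Year 2021: gap = -2.8 × (8.72 - 4.04) = -13.104%, loss ≈ 9961 × 13.104/100 ≈ 1305.
Year 2022: gap = -2.8 × (8.55 - 4.04) = -12.628%, loss ≈ 9961 × 12.628/100 ≈ 1258.
Year 2023: gap = -2.8 × (7.75 - 4.04) = -10.388%, loss ≈ 9961 × 10.388/100 ≈ 1035.
Year 2024: gap = -2.8 × (7.42 - 4.04) = -9.464%, loss ≈ 9961 × 9.464/100 ≈ 943.
Year 2025: gap = -2.8 × (4.99 - 4.04) = -2.66%, loss ≈ 9961 × 2.66/100 ≈ 265.
Total lost output = 1305 + 1258 + 1035 + 943 + 265 = 4806 billion.

$4,806 billion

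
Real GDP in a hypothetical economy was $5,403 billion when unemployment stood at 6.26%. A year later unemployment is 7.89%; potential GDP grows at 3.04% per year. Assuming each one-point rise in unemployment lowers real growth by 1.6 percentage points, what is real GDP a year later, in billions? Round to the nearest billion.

Δu = 7.89 - 6.26 = 1.63 points.
Okun's law (growth form): g_Y = g_Y* - β × Δu = 3.04 - 1.6 × (1.63) = 3.04 - 2.608 = 0.432%.
Real GDP in the next year = 5403 × (1 + 0.432/100) = 5403 × 1.00432 ≈ 5426 billion.

$5,426 billion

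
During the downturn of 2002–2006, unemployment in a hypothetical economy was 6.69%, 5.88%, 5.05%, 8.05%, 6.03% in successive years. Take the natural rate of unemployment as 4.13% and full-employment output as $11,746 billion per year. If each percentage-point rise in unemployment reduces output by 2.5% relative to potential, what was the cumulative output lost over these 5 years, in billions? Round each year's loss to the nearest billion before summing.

$3,245 billion

Year 2002: gap = -2.5 × (6.69 - 4.13) = -6.4%, loss ≈ 11746 × 6.4/100 ≈ 752.
Year 2003: gap = -2.5 × (5.88 - 4.13) = -4.375%, loss ≈ 11746 × 4.375/100 ≈ 514.
Year 2004: gap = -2.5 × (5.05 - 4.13) = -2.3%, loss ≈ 11746 × 2.3/100 ≈ 270.
Year 2005: gap = -2.5 × (8.05 - 4.13) = -9.8%, loss ≈ 11746 × 9.8/100 ≈ 1151.
Year 2006: gap = -2.5 × (6.03 - 4.13) = -4.75%, loss ≈ 11746 × 4.75/100 ≈ 558.
Total lost output = 752 + 514 + 270 + 1151 + 558 = 3245 billion.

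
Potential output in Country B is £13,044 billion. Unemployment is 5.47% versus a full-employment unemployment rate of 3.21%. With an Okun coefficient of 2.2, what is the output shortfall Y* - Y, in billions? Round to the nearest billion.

Output gap = -2.2 × (5.47 - 3.21) = -2.2 × 2.26 = -4.972%.
Actual GDP ≈ 13044 × 0.95028 ≈ 12395 billion, so the shortfall is 13044 - 12395 = 649 billion.

£649 billion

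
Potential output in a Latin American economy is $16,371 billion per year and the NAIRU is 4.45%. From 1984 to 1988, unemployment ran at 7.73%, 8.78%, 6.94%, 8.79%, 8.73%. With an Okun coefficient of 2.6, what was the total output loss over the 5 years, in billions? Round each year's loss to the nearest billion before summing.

$7,968 billion

Year 1984: gap = -2.6 × (7.73 - 4.45) = -8.528%, loss ≈ 16371 × 8.528/100 ≈ 1396.
Year 1985: gap = -2.6 × (8.78 - 4.45) = -11.258%, loss ≈ 16371 × 11.258/100 ≈ 1843.
Year 1986: gap = -2.6 × (6.94 - 4.45) = -6.474%, loss ≈ 16371 × 6.474/100 ≈ 1060.
Year 1987: gap = -2.6 × (8.79 - 4.45) = -11.284%, loss ≈ 16371 × 11.284/100 ≈ 1847.
Year 1988: gap = -2.6 × (8.73 - 4.45) = -11.128%, loss ≈ 16371 × 11.128/100 ≈ 1822.
Total lost output = 1396 + 1843 + 1060 + 1847 + 1822 = 7968 billion.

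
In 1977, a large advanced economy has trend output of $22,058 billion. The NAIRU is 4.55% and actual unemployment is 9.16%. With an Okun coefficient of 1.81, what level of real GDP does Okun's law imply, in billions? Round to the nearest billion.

$20,217 billion

Unemployment gap = 9.16 - 4.55 = 4.61 points, so the output gap is -1.81 × 4.61 = -8.3441%.
Actual GDP = 22058 × (1 - 8.3441/100) = 22058 × 0.916559 ≈ 20217 billion.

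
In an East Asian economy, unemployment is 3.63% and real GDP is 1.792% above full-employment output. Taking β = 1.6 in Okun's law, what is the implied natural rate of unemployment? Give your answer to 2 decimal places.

4.75%

From Okun's law, u - u* = -(output gap)/β = -(1.792)/1.6 = -1.12 points.
So u* = 3.63 + 1.12 = 4.75%.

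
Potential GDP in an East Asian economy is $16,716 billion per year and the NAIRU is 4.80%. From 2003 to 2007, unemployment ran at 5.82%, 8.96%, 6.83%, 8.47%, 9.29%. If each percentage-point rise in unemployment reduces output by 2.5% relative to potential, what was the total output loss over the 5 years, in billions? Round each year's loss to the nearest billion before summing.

$6,422 billion

Year 2003: gap = -2.5 × (5.82 - 4.8) = -2.55%, loss ≈ 16716 × 2.55/100 ≈ 426.
Year 2004: gap = -2.5 × (8.96 - 4.8) = -10.4%, loss ≈ 16716 × 10.4/100 ≈ 1738.
Year 2005: gap = -2.5 × (6.83 - 4.8) = -5.075%, loss ≈ 16716 × 5.075/100 ≈ 848.
Year 2006: gap = -2.5 × (8.47 - 4.8) = -9.175%, loss ≈ 16716 × 9.175/100 ≈ 1534.
Year 2007: gap = -2.5 × (9.29 - 4.8) = -11.225%, loss ≈ 16716 × 11.225/100 ≈ 1876.
Total lost output = 426 + 1738 + 848 + 1534 + 1876 = 6422 billion.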